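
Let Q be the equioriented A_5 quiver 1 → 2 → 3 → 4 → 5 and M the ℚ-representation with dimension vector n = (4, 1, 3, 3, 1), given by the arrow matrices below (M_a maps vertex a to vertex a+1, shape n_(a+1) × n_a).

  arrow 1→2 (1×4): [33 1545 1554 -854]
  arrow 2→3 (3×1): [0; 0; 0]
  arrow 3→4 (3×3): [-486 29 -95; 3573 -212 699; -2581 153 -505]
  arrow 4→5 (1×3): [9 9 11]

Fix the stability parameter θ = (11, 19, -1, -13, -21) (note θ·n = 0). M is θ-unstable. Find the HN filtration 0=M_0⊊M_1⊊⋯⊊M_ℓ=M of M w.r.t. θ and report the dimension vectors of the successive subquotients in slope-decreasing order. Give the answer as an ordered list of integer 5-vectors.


Via rank(M_{q-1}∘⋯∘M_p): M ≅ I[1,1]^3, I[1,2], I[3,4]^2, I[3,5].
μ_θ-semistable layers: μ^(1)=19; μ^(2)=11; μ^(3)=-7; μ^(4)=-35/3

((0, 1, 0, 0, 0); (4, 0, 0, 0, 0); (0, 0, 2, 2, 0); (0, 0, 1, 1, 1))


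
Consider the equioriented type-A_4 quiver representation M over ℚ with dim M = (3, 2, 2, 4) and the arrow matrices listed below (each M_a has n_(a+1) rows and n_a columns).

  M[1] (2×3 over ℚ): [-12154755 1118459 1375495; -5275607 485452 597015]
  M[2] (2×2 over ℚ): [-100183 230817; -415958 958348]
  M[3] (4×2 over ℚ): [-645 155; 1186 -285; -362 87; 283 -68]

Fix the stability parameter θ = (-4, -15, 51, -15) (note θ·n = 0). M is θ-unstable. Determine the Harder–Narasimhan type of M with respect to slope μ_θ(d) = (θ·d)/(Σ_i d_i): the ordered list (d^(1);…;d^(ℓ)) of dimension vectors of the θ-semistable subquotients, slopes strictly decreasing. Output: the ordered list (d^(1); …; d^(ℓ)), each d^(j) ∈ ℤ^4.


Interval decomposition of M: I[1,1], I[1,4]^2, I[4,4]^2.
HN type (ℓ=4): μ^(1)=18; μ^(2)=-4; μ^(3)=-19/2; μ^(4)=-15

((0, 0, 2, 2); (1, 0, 0, 0); (2, 2, 0, 0); (0, 0, 0, 2))


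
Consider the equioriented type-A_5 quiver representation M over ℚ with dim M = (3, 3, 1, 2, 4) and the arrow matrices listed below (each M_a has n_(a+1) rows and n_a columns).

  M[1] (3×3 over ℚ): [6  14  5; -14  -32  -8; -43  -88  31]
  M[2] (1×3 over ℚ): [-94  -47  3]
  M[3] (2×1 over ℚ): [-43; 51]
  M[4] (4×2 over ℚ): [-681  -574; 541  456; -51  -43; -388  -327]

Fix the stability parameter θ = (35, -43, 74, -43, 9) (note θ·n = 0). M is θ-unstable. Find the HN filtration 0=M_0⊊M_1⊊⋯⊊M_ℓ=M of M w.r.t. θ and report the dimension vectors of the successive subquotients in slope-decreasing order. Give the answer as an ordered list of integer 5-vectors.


Barcode: M ≅ I[1,2]^2, I[1,5], I[4,5], I[5,5]^2. HN layers by μ_θ (4 steps, strictly decreasing):
  μ^(1)=40/3; μ^(2)=9; μ^(3)=-4; μ^(4)=-43

((0, 0, 1, 1, 1); (0, 0, 0, 0, 3); (3, 3, 0, 0, 0); (0, 0, 0, 1, 0))


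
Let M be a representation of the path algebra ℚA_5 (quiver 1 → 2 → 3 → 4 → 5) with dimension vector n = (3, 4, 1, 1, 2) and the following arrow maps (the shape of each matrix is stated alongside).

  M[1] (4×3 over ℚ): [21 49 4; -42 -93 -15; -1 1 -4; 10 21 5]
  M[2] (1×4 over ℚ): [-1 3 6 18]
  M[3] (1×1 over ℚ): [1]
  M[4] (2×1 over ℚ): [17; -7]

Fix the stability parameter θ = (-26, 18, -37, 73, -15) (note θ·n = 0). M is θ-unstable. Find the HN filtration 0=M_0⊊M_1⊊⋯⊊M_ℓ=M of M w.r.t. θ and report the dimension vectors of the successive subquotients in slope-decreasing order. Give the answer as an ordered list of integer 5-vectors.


Via rank(M_{q-1}∘⋯∘M_p): M ≅ I[1,2]^2, I[1,5], I[2,2], I[5,5].
μ_θ-semistable layers: μ^(1)=29; μ^(2)=18; μ^(3)=-19/2; μ^(4)=-15; μ^(5)=-26

((0, 0, 0, 1, 1); (0, 3, 0, 0, 0); (0, 1, 1, 0, 0); (0, 0, 0, 0, 1); (3, 0, 0, 0, 0))


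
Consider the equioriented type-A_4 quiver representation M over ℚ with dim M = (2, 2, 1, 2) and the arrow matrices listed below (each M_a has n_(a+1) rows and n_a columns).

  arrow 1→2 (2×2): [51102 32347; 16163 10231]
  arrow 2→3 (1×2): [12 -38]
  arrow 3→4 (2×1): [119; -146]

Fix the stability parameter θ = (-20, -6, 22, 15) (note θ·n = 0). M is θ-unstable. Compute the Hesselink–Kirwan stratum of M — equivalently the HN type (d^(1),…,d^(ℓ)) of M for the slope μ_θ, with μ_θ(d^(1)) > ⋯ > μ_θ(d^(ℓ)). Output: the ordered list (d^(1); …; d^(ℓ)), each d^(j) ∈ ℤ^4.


Interval decomposition of M: I[1,2], I[1,4], I[4,4].
HN type (ℓ=4): μ^(1)=37/2; μ^(2)=15; μ^(3)=-6; μ^(4)=-20

((0, 0, 1, 1); (0, 0, 0, 1); (0, 2, 0, 0); (2, 0, 0, 0))


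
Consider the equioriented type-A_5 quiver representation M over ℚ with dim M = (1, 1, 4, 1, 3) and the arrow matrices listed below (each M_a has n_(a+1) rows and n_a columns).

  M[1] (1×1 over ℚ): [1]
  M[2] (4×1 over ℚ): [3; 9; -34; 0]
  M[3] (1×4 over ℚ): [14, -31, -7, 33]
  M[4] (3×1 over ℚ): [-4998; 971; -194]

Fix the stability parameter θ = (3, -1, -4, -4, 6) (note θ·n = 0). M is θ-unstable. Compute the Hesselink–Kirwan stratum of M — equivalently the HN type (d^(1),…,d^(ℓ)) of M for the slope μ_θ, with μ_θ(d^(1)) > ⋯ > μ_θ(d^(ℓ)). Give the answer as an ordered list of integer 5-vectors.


Via rank(M_{q-1}∘⋯∘M_p): M ≅ I[1,5], I[3,3]^3, I[5,5]^2.
μ_θ-semistable layers: μ^(1)=6; μ^(2)=-3/2; μ^(3)=-4

((0, 0, 0, 0, 3); (1, 1, 1, 1, 0); (0, 0, 3, 0, 0))


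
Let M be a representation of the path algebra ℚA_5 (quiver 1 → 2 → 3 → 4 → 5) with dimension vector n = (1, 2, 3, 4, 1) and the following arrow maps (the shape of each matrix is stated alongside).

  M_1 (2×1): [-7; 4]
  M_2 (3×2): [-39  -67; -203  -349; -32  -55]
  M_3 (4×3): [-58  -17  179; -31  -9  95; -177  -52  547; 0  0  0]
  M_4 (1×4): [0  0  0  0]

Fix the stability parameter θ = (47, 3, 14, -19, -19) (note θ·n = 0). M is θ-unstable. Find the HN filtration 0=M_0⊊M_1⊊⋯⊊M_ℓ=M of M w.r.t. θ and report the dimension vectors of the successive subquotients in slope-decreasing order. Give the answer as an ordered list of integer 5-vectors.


Barcode: M ≅ I[1,4], I[2,4], I[3,4], I[4,4], I[5,5]. HN layers by μ_θ (4 steps, strictly decreasing):
  μ^(1)=45/4; μ^(2)=-2/3; μ^(3)=-5/2; μ^(4)=-19

((1, 1, 1, 1, 0); (0, 1, 1, 1, 0); (0, 0, 1, 1, 0); (0, 0, 0, 1, 1))


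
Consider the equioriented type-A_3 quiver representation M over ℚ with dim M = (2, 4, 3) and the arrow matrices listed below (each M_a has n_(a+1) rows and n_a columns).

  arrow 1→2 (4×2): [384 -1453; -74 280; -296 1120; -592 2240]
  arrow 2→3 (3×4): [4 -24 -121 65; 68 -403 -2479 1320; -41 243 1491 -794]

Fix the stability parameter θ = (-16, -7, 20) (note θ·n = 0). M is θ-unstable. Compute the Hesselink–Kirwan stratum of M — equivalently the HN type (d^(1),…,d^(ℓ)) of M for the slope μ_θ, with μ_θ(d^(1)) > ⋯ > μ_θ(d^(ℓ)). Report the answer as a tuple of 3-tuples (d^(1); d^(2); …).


Interval decomposition of M: I[1,3]^2, I[2,2], I[2,3].
HN type (ℓ=3): μ^(1)=20; μ^(2)=-7; μ^(3)=-16

((0, 0, 3); (0, 4, 0); (2, 0, 0))


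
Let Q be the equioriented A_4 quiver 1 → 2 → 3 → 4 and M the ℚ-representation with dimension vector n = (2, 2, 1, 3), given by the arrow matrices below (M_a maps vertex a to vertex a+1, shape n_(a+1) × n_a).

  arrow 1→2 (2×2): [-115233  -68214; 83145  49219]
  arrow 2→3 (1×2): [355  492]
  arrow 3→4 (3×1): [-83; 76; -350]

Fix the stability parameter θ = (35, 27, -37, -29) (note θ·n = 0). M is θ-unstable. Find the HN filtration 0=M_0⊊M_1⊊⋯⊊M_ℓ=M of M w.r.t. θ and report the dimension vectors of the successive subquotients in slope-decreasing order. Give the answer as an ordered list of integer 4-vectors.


Barcode: M ≅ I[1,2], I[1,4], I[4,4]^2. HN layers by μ_θ (3 steps, strictly decreasing):
  μ^(1)=31; μ^(2)=-1; μ^(3)=-29

((1, 1, 0, 0); (1, 1, 1, 1); (0, 0, 0, 2))


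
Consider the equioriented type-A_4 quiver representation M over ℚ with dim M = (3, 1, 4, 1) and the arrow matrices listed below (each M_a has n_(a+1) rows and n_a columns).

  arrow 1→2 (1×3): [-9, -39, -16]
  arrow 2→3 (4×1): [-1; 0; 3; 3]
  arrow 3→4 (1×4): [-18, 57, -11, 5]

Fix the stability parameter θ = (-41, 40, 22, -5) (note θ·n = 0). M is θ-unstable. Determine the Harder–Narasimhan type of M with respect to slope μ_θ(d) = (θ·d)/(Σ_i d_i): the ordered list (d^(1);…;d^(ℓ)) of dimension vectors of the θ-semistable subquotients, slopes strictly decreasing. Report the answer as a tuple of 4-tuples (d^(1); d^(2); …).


Barcode: M ≅ I[1,1]^2, I[1,3], I[3,3]^2, I[3,4]. HN layers by μ_θ (4 steps, strictly decreasing):
  μ^(1)=31; μ^(2)=22; μ^(3)=17/2; μ^(4)=-41

((0, 1, 1, 0); (0, 0, 2, 0); (0, 0, 1, 1); (3, 0, 0, 0))


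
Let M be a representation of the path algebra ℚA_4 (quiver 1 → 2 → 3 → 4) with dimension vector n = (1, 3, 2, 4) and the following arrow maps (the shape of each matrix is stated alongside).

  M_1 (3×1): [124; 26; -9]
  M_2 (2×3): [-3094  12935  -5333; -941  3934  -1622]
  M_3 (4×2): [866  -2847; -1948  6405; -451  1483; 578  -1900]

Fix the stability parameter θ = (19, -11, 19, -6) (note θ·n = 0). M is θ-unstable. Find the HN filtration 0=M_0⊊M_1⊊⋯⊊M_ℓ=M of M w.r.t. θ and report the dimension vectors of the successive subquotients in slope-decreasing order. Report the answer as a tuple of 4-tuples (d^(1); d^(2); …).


Via rank(M_{q-1}∘⋯∘M_p): M ≅ I[1,4], I[2,2], I[2,4], I[4,4]^2.
μ_θ-semistable layers: μ^(1)=13/2; μ^(2)=4; μ^(3)=-6; μ^(4)=-11

((0, 0, 2, 2); (1, 1, 0, 0); (0, 0, 0, 2); (0, 2, 0, 0))


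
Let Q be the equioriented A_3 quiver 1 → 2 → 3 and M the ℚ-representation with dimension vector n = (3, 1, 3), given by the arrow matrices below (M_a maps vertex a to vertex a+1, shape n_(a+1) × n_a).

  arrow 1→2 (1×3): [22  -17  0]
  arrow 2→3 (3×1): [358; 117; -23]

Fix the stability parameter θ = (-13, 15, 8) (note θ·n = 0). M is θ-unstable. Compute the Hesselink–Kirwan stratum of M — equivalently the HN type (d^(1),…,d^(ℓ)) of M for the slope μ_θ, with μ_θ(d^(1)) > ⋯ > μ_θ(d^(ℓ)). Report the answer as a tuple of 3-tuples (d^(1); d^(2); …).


Barcode: M ≅ I[1,1]^2, I[1,3], I[3,3]^2. HN layers by μ_θ (3 steps, strictly decreasing):
  μ^(1)=23/2; μ^(2)=8; μ^(3)=-13

((0, 1, 1); (0, 0, 2); (3, 0, 0))


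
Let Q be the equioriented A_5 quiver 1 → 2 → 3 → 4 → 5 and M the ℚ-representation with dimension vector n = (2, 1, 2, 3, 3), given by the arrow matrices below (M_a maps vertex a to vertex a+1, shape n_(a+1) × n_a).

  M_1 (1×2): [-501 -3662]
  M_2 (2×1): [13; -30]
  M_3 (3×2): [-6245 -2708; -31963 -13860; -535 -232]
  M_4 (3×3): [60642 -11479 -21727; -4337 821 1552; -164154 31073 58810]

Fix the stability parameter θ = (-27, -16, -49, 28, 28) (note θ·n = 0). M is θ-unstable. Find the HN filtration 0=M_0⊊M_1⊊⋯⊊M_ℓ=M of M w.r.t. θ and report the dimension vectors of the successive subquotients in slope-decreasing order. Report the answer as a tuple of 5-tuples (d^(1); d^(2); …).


Barcode: M ≅ I[1,1], I[1,5], I[3,5], I[4,5]. HN layers by μ_θ (4 steps, strictly decreasing):
  μ^(1)=28; μ^(2)=-27; μ^(3)=-92/3; μ^(4)=-49

((0, 0, 0, 3, 3); (1, 0, 0, 0, 0); (1, 1, 1, 0, 0); (0, 0, 1, 0, 0))


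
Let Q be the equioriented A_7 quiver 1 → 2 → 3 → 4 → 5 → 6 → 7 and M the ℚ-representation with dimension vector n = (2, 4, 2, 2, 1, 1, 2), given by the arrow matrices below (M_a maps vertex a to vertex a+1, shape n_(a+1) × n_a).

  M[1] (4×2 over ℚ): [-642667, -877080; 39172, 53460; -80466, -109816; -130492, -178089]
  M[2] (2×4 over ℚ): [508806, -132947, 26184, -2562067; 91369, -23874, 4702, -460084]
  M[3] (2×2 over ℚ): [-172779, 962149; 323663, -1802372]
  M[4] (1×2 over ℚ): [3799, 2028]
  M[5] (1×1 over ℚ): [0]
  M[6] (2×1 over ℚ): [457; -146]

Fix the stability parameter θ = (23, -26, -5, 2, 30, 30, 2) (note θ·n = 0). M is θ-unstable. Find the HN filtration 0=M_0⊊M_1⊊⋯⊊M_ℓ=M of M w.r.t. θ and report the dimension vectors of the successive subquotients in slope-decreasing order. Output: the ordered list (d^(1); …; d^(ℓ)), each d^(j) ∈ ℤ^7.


Interval decomposition of M: I[1,4], I[1,5], I[2,2]^2, I[6,7], I[7,7].
HN type (ℓ=5): μ^(1)=30; μ^(2)=16; μ^(3)=2; μ^(4)=-8/3; μ^(5)=-26

((0, 0, 0, 0, 1, 0, 0); (0, 0, 0, 0, 0, 1, 1); (0, 0, 0, 2, 0, 0, 1); (2, 2, 2, 0, 0, 0, 0); (0, 2, 0, 0, 0, 0, 0))


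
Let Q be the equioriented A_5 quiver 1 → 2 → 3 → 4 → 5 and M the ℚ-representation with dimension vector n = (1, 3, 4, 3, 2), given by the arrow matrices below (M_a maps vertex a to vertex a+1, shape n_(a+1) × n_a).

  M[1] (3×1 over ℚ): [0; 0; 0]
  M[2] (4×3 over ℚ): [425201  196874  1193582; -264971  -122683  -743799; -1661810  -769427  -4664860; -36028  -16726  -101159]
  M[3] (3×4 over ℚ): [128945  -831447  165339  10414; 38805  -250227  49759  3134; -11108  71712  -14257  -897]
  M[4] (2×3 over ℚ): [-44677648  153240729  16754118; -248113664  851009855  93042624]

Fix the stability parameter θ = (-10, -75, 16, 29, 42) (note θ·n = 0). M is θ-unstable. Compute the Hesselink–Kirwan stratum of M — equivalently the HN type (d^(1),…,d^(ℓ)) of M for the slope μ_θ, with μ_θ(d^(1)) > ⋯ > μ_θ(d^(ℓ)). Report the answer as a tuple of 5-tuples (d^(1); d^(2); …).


Barcode: M ≅ I[1,1], I[2,3], I[2,5]^2, I[3,3], I[4,4]. HN layers by μ_θ (5 steps, strictly decreasing):
  μ^(1)=42; μ^(2)=29; μ^(3)=16; μ^(4)=-10; μ^(5)=-75

((0, 0, 0, 0, 2); (0, 0, 0, 3, 0); (0, 0, 4, 0, 0); (1, 0, 0, 0, 0); (0, 3, 0, 0, 0))


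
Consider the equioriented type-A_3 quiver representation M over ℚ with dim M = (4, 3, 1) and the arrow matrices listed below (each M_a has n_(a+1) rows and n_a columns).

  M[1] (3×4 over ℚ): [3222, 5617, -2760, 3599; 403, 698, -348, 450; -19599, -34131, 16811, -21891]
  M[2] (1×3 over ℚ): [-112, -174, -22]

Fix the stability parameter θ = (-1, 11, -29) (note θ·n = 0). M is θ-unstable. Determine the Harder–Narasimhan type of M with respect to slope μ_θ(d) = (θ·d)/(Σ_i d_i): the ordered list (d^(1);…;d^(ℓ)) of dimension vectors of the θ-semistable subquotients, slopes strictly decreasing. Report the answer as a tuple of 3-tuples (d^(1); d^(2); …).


Via rank(M_{q-1}∘⋯∘M_p): M ≅ I[1,1], I[1,2]^2, I[1,3].
μ_θ-semistable layers: μ^(1)=11; μ^(2)=-1; μ^(3)=-19/3

((0, 2, 0); (3, 0, 0); (1, 1, 1))


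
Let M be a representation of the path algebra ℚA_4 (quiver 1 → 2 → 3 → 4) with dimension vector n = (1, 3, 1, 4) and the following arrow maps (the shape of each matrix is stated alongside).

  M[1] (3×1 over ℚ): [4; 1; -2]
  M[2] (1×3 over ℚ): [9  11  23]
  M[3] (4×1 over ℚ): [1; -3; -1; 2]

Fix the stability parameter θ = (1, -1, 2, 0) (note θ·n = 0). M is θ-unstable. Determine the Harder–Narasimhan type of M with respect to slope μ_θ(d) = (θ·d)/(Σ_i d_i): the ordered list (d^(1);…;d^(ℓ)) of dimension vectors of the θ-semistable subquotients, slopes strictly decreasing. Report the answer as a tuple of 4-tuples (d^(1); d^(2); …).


Via rank(M_{q-1}∘⋯∘M_p): M ≅ I[1,4], I[2,2]^2, I[4,4]^3.
μ_θ-semistable layers: μ^(1)=1; μ^(2)=0; μ^(3)=-1

((0, 0, 1, 1); (1, 1, 0, 3); (0, 2, 0, 0))


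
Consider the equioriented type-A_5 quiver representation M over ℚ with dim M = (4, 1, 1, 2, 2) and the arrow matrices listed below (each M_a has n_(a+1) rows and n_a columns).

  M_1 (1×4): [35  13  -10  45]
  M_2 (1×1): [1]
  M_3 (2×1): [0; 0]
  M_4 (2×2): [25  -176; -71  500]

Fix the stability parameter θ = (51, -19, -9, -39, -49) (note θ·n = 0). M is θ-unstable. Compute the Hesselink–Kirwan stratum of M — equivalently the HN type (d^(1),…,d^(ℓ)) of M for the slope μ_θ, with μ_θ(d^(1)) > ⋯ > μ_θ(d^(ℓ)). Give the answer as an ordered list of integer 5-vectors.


Barcode: M ≅ I[1,1]^3, I[1,3], I[4,5]^2. HN layers by μ_θ (3 steps, strictly decreasing):
  μ^(1)=51; μ^(2)=23/3; μ^(3)=-44

((3, 0, 0, 0, 0); (1, 1, 1, 0, 0); (0, 0, 0, 2, 2))


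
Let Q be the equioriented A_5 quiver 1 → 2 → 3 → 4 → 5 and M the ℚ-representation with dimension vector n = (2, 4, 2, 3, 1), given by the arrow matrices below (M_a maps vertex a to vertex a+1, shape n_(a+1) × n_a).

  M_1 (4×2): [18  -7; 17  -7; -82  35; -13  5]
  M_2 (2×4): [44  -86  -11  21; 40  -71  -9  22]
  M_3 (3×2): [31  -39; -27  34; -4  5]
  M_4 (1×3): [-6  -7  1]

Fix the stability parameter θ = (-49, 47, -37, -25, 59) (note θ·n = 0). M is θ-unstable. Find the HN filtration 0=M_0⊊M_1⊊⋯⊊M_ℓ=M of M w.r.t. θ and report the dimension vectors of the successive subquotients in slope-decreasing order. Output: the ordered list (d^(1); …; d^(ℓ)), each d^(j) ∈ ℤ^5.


Barcode: M ≅ I[1,4], I[1,5], I[2,2]^2, I[4,4]. HN layers by μ_θ (5 steps, strictly decreasing):
  μ^(1)=59; μ^(2)=47; μ^(3)=-5; μ^(4)=-25; μ^(5)=-49

((0, 0, 0, 0, 1); (0, 2, 0, 0, 0); (0, 2, 2, 2, 0); (0, 0, 0, 1, 0); (2, 0, 0, 0, 0))


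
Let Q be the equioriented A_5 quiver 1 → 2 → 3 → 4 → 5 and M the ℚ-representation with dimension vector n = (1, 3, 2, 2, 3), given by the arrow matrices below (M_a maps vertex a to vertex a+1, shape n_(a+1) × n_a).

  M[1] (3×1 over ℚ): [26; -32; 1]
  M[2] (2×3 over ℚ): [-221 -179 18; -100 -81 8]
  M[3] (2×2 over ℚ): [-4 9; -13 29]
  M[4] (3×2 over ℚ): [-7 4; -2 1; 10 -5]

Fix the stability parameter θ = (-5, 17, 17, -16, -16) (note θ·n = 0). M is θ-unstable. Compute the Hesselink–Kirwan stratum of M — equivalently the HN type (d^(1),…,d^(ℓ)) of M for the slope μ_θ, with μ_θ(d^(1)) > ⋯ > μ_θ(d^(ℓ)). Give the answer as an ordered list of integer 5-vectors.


Interval decomposition of M: I[1,2], I[2,5]^2, I[5,5].
HN type (ℓ=4): μ^(1)=17; μ^(2)=1/2; μ^(3)=-5; μ^(4)=-16

((0, 1, 0, 0, 0); (0, 2, 2, 2, 2); (1, 0, 0, 0, 0); (0, 0, 0, 0, 1))


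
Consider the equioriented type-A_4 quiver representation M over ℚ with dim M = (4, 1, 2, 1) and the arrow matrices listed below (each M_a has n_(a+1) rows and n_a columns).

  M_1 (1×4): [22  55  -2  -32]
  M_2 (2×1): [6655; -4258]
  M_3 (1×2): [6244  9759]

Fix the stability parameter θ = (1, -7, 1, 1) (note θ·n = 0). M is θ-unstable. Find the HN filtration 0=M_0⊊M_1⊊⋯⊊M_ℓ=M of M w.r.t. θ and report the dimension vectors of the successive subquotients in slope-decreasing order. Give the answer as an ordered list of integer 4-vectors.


Interval decomposition of M: I[1,1]^3, I[1,4], I[3,3].
HN type (ℓ=2): μ^(1)=1; μ^(2)=-3

((3, 0, 2, 1); (1, 1, 0, 0))


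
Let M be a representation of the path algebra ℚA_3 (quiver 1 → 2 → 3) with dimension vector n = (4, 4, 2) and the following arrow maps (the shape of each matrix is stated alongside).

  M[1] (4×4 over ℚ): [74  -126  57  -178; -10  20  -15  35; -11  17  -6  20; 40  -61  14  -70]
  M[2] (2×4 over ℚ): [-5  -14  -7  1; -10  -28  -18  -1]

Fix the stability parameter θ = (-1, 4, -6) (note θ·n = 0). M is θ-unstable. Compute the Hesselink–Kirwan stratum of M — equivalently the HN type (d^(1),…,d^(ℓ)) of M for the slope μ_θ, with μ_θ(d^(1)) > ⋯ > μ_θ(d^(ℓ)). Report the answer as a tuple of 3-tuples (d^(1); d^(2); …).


Interval decomposition of M: I[1,2]^2, I[1,3]^2.
HN type (ℓ=2): μ^(1)=4; μ^(2)=-1

((0, 2, 0); (4, 2, 2))


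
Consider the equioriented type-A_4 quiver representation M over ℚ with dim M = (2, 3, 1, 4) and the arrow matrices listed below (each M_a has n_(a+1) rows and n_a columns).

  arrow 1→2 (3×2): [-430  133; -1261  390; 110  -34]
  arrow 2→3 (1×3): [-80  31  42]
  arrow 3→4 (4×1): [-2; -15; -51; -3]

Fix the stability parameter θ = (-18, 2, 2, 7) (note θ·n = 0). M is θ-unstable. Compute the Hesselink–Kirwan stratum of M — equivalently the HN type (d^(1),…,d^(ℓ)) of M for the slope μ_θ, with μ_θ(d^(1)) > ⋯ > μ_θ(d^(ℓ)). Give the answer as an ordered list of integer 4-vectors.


Interval decomposition of M: I[1,2], I[1,4], I[2,2], I[4,4]^3.
HN type (ℓ=3): μ^(1)=7; μ^(2)=2; μ^(3)=-18

((0, 0, 0, 4); (0, 3, 1, 0); (2, 0, 0, 0))


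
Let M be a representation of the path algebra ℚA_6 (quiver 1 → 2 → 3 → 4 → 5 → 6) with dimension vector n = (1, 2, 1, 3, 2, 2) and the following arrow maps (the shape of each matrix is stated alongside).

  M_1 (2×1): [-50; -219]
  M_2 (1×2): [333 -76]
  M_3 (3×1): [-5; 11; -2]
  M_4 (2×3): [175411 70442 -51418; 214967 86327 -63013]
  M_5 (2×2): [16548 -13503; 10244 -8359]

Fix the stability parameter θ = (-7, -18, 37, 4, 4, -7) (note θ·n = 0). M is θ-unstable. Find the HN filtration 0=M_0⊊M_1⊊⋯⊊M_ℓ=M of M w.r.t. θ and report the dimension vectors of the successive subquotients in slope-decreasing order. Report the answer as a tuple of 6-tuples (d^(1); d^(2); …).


Barcode: M ≅ I[1,5], I[2,2], I[4,4], I[4,6], I[6,6]. HN layers by μ_θ (6 steps, strictly decreasing):
  μ^(1)=15; μ^(2)=4; μ^(3)=1/3; μ^(4)=-7; μ^(5)=-25/2; μ^(6)=-18

((0, 0, 1, 1, 1, 0); (0, 0, 0, 1, 0, 0); (0, 0, 0, 1, 1, 1); (0, 0, 0, 0, 0, 1); (1, 1, 0, 0, 0, 0); (0, 1, 0, 0, 0, 0))


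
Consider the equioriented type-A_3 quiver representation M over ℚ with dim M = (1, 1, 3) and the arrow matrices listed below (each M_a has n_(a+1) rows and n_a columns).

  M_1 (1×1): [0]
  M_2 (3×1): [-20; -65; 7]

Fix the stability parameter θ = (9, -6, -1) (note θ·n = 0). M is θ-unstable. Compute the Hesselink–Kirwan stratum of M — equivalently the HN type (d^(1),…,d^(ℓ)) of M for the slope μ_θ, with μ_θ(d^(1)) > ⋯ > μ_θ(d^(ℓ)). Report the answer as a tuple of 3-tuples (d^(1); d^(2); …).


Via rank(M_{q-1}∘⋯∘M_p): M ≅ I[1,1], I[2,3], I[3,3]^2.
μ_θ-semistable layers: μ^(1)=9; μ^(2)=-1; μ^(3)=-6

((1, 0, 0); (0, 0, 3); (0, 1, 0))


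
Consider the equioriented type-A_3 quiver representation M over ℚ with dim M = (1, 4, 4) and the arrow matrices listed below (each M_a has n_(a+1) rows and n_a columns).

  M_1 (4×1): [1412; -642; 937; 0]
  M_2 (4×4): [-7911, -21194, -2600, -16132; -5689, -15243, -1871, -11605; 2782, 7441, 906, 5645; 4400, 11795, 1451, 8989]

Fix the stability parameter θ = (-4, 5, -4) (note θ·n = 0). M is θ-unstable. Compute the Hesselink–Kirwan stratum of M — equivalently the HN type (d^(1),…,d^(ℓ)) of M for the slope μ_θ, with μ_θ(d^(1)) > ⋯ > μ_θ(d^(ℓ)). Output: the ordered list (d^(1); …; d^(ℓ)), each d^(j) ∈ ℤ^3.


Barcode: M ≅ I[1,3], I[2,3]^3. HN layers by μ_θ (2 steps, strictly decreasing):
  μ^(1)=1/2; μ^(2)=-4

((0, 4, 4); (1, 0, 0))


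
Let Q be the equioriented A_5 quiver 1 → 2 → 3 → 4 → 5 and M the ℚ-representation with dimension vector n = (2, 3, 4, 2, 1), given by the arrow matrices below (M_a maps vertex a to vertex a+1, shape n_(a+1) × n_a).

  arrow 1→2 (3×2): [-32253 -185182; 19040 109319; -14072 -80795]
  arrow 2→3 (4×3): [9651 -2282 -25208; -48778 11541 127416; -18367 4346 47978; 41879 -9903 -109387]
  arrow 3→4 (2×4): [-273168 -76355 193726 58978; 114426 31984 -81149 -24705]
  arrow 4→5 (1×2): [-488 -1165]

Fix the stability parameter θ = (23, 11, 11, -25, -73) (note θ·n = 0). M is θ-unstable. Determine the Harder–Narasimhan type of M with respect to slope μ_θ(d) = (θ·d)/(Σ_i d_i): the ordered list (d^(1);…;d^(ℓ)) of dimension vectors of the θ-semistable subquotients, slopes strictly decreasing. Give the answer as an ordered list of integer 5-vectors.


Via rank(M_{q-1}∘⋯∘M_p): M ≅ I[1,4], I[1,5], I[2,3], I[3,3].
μ_θ-semistable layers: μ^(1)=11; μ^(2)=5; μ^(3)=-53/5

((0, 1, 2, 0, 0); (1, 1, 1, 1, 0); (1, 1, 1, 1, 1))


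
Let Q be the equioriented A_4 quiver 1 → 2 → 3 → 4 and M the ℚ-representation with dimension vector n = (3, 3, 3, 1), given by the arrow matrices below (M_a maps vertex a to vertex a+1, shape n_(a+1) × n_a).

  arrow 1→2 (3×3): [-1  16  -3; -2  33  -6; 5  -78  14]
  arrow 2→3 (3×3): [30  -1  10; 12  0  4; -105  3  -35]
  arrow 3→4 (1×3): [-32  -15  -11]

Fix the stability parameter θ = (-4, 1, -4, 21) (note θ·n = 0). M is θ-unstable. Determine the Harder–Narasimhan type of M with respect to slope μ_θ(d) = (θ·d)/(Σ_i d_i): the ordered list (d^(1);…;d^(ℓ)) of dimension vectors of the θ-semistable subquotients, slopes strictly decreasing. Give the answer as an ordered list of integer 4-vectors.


Interval decomposition of M: I[1,2], I[1,3], I[1,4], I[3,3].
HN type (ℓ=4): μ^(1)=21; μ^(2)=1; μ^(3)=-3/2; μ^(4)=-4

((0, 0, 0, 1); (0, 1, 0, 0); (0, 2, 2, 0); (3, 0, 1, 0))


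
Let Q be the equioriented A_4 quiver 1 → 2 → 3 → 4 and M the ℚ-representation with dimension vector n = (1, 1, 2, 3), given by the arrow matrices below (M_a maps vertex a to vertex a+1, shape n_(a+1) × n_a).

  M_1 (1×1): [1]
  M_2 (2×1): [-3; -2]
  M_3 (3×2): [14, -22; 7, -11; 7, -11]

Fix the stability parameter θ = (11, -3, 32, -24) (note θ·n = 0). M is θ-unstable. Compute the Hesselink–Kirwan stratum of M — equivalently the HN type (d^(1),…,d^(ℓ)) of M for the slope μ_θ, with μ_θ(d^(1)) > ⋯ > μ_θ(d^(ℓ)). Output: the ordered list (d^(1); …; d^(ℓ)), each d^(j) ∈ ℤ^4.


Barcode: M ≅ I[1,4], I[3,3], I[4,4]^2. HN layers by μ_θ (3 steps, strictly decreasing):
  μ^(1)=32; μ^(2)=4; μ^(3)=-24

((0, 0, 1, 0); (1, 1, 1, 1); (0, 0, 0, 2))


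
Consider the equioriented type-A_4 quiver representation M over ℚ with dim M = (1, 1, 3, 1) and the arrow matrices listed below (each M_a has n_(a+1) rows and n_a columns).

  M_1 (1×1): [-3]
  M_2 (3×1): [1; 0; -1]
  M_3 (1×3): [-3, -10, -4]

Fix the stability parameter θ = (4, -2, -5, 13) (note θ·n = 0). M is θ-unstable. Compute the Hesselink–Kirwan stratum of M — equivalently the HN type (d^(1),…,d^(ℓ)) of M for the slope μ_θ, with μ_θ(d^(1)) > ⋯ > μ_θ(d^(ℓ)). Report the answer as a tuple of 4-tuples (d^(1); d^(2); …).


Barcode: M ≅ I[1,4], I[3,3]^2. HN layers by μ_θ (3 steps, strictly decreasing):
  μ^(1)=13; μ^(2)=-1; μ^(3)=-5

((0, 0, 0, 1); (1, 1, 1, 0); (0, 0, 2, 0))


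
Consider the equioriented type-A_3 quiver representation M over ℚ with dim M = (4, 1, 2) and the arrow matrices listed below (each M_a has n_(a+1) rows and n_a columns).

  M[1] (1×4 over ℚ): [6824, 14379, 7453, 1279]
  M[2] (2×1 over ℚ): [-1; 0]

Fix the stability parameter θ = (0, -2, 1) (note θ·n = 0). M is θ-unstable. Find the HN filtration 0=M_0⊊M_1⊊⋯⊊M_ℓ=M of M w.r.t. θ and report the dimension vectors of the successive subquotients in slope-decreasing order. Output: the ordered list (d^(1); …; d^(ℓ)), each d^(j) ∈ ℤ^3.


Interval decomposition of M: I[1,1]^3, I[1,3], I[3,3].
HN type (ℓ=3): μ^(1)=1; μ^(2)=0; μ^(3)=-1

((0, 0, 2); (3, 0, 0); (1, 1, 0))


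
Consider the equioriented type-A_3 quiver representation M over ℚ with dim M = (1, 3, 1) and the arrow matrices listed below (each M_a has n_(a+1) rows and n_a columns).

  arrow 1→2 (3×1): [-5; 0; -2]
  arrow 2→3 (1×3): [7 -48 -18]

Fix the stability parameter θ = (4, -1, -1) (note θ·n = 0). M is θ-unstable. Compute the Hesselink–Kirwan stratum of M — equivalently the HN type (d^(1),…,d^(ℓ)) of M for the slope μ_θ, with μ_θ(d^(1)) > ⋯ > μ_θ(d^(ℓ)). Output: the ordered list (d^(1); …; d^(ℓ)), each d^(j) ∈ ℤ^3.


Interval decomposition of M: I[1,3], I[2,2]^2.
HN type (ℓ=2): μ^(1)=2/3; μ^(2)=-1

((1, 1, 1); (0, 2, 0))


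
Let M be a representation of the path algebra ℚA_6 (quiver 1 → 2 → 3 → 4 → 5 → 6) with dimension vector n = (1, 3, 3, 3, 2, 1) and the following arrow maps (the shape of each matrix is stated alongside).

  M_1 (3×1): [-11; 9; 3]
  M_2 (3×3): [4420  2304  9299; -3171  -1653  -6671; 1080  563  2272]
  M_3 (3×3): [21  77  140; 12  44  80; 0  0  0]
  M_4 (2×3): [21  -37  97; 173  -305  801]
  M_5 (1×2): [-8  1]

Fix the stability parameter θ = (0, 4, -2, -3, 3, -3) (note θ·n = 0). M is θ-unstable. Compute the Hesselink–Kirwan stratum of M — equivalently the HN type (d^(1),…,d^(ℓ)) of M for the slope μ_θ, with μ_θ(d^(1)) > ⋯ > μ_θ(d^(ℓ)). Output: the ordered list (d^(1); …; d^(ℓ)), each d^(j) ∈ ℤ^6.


Via rank(M_{q-1}∘⋯∘M_p): M ≅ I[1,3], I[2,3], I[2,6], I[4,4], I[4,5].
μ_θ-semistable layers: μ^(1)=3; μ^(2)=1; μ^(3)=0; μ^(4)=-1/3; μ^(5)=-3

((0, 0, 0, 0, 1, 0); (0, 2, 2, 0, 0, 0); (1, 0, 0, 0, 1, 1); (0, 1, 1, 1, 0, 0); (0, 0, 0, 2, 0, 0))


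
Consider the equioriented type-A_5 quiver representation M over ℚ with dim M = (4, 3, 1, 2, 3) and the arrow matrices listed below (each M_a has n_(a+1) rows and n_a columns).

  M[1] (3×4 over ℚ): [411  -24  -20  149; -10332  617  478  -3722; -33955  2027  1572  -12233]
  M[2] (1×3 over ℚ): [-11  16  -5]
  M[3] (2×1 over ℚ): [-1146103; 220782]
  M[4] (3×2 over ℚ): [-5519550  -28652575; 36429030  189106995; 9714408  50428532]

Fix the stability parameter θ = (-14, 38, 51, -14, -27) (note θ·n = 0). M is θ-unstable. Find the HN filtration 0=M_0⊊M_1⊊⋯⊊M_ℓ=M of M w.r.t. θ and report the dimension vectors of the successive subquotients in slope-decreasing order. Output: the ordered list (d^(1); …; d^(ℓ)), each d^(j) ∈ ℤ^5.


Barcode: M ≅ I[1,1], I[1,2]^2, I[1,4], I[4,5], I[5,5]^2. HN layers by μ_θ (5 steps, strictly decreasing):
  μ^(1)=38; μ^(2)=25; μ^(3)=-14; μ^(4)=-41/2; μ^(5)=-27

((0, 2, 0, 0, 0); (0, 1, 1, 1, 0); (4, 0, 0, 0, 0); (0, 0, 0, 1, 1); (0, 0, 0, 0, 2))


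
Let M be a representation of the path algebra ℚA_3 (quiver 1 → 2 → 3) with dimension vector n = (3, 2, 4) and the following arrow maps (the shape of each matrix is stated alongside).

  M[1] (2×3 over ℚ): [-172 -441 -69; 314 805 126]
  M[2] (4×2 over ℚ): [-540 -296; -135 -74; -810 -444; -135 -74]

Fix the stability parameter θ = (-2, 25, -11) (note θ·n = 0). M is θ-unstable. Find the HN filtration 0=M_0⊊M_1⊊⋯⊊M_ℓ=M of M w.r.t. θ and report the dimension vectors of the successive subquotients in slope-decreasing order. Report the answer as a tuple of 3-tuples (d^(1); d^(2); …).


Interval decomposition of M: I[1,1], I[1,2], I[1,3], I[3,3]^3.
HN type (ℓ=4): μ^(1)=25; μ^(2)=7; μ^(3)=-2; μ^(4)=-11

((0, 1, 0); (0, 1, 1); (3, 0, 0); (0, 0, 3))


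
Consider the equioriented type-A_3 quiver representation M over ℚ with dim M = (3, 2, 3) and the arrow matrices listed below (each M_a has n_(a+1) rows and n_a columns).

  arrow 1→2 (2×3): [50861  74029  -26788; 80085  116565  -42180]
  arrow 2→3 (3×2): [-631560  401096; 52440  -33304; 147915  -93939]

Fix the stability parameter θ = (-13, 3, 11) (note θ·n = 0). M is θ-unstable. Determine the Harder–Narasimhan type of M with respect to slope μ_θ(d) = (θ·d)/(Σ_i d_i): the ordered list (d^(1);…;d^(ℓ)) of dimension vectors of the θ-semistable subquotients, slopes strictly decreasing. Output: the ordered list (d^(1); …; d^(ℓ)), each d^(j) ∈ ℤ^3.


Barcode: M ≅ I[1,1]^2, I[1,2], I[2,3], I[3,3]^2. HN layers by μ_θ (3 steps, strictly decreasing):
  μ^(1)=11; μ^(2)=3; μ^(3)=-13

((0, 0, 3); (0, 2, 0); (3, 0, 0))


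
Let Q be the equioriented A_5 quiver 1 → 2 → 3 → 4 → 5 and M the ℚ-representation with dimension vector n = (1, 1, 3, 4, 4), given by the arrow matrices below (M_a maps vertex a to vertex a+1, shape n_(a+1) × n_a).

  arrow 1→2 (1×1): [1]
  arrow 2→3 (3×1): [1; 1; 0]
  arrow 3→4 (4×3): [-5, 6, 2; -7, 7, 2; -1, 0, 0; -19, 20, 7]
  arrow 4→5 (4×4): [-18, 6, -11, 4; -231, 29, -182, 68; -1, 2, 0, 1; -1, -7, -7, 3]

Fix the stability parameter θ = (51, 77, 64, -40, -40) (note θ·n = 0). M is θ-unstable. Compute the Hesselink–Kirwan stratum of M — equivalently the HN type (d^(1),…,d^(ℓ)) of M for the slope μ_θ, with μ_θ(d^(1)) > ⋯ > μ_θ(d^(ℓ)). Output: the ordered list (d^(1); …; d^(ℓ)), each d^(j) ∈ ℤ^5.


Barcode: M ≅ I[1,5], I[3,5]^2, I[4,5]. HN layers by μ_θ (3 steps, strictly decreasing):
  μ^(1)=112/5; μ^(2)=-16/3; μ^(3)=-40

((1, 1, 1, 1, 1); (0, 0, 2, 2, 2); (0, 0, 0, 1, 1))


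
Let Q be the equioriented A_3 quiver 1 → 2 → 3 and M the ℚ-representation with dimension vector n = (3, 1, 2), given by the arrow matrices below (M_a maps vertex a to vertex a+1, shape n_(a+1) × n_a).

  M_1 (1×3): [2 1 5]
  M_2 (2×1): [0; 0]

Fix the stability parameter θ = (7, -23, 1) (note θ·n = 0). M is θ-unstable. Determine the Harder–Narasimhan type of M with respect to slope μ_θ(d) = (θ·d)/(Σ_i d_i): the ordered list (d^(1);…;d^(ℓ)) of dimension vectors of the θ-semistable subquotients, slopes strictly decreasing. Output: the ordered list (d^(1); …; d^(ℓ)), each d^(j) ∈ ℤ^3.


Barcode: M ≅ I[1,1]^2, I[1,2], I[3,3]^2. HN layers by μ_θ (3 steps, strictly decreasing):
  μ^(1)=7; μ^(2)=1; μ^(3)=-8

((2, 0, 0); (0, 0, 2); (1, 1, 0))


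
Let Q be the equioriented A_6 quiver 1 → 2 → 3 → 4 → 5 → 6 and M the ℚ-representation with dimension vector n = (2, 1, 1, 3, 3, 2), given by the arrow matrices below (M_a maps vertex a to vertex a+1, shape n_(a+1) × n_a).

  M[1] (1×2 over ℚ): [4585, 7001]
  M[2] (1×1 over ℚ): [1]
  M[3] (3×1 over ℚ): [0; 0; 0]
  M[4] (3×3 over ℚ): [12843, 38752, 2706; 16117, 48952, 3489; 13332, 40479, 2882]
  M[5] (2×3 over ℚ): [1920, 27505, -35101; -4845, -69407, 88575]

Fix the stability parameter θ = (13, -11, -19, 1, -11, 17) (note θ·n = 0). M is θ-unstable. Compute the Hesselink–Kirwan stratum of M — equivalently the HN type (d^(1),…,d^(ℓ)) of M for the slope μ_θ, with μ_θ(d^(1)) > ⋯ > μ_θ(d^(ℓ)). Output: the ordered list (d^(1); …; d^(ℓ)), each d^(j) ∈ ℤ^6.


Via rank(M_{q-1}∘⋯∘M_p): M ≅ I[1,1], I[1,3], I[4,5], I[4,6]^2.
μ_θ-semistable layers: μ^(1)=17; μ^(2)=13; μ^(3)=-5; μ^(4)=-17/3

((0, 0, 0, 0, 0, 2); (1, 0, 0, 0, 0, 0); (0, 0, 0, 3, 3, 0); (1, 1, 1, 0, 0, 0))


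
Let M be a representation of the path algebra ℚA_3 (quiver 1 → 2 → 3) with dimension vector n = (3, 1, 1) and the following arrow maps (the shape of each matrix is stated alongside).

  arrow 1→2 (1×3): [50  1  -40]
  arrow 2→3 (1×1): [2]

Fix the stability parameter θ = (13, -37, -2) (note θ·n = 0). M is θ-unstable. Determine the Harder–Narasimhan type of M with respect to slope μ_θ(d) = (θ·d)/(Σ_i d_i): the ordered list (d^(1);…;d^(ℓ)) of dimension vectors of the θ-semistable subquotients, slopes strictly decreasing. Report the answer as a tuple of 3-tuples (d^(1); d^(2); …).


Interval decomposition of M: I[1,1]^2, I[1,3].
HN type (ℓ=3): μ^(1)=13; μ^(2)=-2; μ^(3)=-12

((2, 0, 0); (0, 0, 1); (1, 1, 0))


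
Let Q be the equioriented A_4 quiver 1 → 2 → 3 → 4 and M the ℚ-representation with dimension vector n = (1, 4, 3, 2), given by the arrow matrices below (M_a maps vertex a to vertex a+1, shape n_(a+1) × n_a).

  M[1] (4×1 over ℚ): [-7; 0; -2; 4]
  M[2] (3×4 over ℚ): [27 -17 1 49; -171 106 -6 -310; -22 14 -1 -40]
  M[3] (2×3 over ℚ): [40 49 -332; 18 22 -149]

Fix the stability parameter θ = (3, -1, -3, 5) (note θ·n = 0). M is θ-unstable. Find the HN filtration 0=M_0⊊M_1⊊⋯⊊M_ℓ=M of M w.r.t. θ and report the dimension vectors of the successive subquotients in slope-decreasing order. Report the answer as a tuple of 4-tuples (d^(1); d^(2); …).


Interval decomposition of M: I[1,4], I[2,2], I[2,3], I[2,4].
HN type (ℓ=4): μ^(1)=5; μ^(2)=-1/3; μ^(3)=-1; μ^(4)=-2

((0, 0, 0, 2); (1, 1, 1, 0); (0, 1, 0, 0); (0, 2, 2, 0))


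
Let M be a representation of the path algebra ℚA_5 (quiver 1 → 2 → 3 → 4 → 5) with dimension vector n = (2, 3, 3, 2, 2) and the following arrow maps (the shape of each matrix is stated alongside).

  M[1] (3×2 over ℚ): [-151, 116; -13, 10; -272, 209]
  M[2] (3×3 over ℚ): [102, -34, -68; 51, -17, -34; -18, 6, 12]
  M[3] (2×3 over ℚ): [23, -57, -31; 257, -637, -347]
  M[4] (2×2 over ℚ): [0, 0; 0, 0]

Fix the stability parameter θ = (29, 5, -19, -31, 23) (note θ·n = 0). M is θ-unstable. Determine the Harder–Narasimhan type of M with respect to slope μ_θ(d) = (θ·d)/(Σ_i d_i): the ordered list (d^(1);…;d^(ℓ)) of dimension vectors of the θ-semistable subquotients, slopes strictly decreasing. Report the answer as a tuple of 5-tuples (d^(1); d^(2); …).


Interval decomposition of M: I[1,2], I[1,4], I[2,2], I[3,3], I[3,4], I[5,5]^2.
HN type (ℓ=6): μ^(1)=23; μ^(2)=17; μ^(3)=5; μ^(4)=-4; μ^(5)=-19; μ^(6)=-25

((0, 0, 0, 0, 2); (1, 1, 0, 0, 0); (0, 1, 0, 0, 0); (1, 1, 1, 1, 0); (0, 0, 1, 0, 0); (0, 0, 1, 1, 0))


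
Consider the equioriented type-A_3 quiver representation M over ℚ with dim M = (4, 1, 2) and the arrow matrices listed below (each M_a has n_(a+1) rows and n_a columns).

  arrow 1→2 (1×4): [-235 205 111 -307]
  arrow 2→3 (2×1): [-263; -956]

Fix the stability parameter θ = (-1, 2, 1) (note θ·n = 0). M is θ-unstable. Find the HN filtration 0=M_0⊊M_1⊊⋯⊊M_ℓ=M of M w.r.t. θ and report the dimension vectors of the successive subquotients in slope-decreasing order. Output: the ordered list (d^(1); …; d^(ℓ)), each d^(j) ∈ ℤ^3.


Barcode: M ≅ I[1,1]^3, I[1,3], I[3,3]. HN layers by μ_θ (3 steps, strictly decreasing):
  μ^(1)=3/2; μ^(2)=1; μ^(3)=-1

((0, 1, 1); (0, 0, 1); (4, 0, 0))


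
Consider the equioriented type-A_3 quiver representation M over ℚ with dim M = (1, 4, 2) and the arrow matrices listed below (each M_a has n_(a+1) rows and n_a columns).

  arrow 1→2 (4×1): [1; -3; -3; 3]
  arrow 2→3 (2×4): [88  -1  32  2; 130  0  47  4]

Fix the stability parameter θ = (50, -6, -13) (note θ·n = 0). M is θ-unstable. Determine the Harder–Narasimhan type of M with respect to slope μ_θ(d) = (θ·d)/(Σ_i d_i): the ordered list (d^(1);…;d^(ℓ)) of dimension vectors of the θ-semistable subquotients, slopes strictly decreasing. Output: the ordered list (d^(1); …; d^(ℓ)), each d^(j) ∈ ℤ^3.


Barcode: M ≅ I[1,3], I[2,2]^2, I[2,3]. HN layers by μ_θ (3 steps, strictly decreasing):
  μ^(1)=31/3; μ^(2)=-6; μ^(3)=-19/2

((1, 1, 1); (0, 2, 0); (0, 1, 1))


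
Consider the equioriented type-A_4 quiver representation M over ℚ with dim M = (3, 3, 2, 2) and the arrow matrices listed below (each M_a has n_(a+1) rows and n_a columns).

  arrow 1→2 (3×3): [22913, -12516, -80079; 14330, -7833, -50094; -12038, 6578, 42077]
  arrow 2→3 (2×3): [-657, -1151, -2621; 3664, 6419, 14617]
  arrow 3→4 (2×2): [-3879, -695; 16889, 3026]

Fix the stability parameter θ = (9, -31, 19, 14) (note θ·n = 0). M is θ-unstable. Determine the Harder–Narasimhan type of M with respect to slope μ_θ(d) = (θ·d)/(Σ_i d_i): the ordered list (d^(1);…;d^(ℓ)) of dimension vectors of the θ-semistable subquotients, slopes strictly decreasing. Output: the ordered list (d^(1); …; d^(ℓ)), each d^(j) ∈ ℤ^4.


Interval decomposition of M: I[1,2], I[1,4]^2.
HN type (ℓ=2): μ^(1)=33/2; μ^(2)=-11

((0, 0, 2, 2); (3, 3, 0, 0))


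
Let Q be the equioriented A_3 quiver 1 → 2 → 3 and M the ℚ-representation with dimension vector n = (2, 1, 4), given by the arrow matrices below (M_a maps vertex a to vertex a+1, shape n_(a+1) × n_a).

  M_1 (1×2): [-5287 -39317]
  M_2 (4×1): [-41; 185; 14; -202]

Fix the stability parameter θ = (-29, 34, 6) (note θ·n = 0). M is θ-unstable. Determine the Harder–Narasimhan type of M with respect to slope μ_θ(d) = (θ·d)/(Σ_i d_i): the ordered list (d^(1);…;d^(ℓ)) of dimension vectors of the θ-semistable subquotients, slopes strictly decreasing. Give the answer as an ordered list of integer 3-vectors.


Interval decomposition of M: I[1,1], I[1,3], I[3,3]^3.
HN type (ℓ=3): μ^(1)=20; μ^(2)=6; μ^(3)=-29

((0, 1, 1); (0, 0, 3); (2, 0, 0))


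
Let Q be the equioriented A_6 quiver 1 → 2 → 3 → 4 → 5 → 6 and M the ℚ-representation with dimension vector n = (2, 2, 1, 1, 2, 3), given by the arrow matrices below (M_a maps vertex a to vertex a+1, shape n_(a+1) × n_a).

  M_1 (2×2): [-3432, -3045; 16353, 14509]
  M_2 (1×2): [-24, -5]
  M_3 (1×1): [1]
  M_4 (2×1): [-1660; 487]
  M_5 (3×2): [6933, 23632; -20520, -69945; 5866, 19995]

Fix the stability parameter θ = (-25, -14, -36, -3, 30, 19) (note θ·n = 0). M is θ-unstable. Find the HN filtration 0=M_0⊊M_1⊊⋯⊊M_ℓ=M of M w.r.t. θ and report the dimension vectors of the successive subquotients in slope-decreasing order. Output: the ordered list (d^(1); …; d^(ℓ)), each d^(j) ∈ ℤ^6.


Via rank(M_{q-1}∘⋯∘M_p): M ≅ I[1,2], I[1,6], I[5,6], I[6,6].
μ_θ-semistable layers: μ^(1)=49/2; μ^(2)=19; μ^(3)=-3; μ^(4)=-14; μ^(5)=-25

((0, 0, 0, 0, 2, 2); (0, 0, 0, 0, 0, 1); (0, 0, 0, 1, 0, 0); (0, 1, 0, 0, 0, 0); (2, 1, 1, 0, 0, 0))
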